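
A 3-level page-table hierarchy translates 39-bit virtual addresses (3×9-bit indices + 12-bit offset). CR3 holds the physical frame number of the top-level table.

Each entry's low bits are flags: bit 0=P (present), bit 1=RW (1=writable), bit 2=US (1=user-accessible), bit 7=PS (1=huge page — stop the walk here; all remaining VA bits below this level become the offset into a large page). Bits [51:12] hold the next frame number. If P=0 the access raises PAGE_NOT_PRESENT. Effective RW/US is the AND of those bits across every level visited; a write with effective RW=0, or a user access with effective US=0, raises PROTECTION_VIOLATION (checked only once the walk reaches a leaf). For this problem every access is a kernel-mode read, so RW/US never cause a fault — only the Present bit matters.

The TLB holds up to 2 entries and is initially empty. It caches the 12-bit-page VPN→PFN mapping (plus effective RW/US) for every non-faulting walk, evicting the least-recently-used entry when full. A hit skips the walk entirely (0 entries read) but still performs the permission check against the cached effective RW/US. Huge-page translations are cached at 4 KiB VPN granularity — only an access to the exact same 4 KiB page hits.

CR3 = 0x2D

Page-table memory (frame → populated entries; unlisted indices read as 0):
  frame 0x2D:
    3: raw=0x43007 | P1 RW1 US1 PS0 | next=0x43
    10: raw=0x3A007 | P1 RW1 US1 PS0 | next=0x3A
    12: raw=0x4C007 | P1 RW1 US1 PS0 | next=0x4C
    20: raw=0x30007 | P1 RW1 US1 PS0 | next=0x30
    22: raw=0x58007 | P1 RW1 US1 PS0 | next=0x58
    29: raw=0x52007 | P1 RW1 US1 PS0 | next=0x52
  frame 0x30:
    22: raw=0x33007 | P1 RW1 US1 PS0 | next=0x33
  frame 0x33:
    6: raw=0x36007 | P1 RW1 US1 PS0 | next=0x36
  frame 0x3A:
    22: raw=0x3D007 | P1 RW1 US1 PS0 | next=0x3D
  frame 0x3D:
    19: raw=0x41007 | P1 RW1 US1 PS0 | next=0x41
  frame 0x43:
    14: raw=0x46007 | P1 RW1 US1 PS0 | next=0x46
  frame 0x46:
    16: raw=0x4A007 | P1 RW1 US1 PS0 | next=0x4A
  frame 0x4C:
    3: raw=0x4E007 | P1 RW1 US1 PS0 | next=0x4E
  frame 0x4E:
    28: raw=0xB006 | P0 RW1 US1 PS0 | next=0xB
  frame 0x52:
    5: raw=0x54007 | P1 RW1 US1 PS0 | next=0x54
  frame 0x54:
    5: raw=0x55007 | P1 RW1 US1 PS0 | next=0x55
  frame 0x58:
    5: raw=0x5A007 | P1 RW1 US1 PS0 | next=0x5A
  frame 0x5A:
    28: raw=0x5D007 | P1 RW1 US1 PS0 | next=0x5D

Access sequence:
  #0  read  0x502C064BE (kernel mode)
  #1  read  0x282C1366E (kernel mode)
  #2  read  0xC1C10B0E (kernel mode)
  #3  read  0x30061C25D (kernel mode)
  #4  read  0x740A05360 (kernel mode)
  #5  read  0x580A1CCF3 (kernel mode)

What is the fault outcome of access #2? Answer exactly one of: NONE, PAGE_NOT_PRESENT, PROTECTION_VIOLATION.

Walk each access:
#0 VA=0x502C064BE (r,kernel):
  L0 @0x2D[20] → 0x30007  P=1,RW=1,US=1,PS=0
  L1 @0x30[22] → 0x33007  P=1,RW=1,US=1,PS=0
  L2 @0x33[6] → 0x36007  P=1,RW=1,US=1,PS=0
  → PA=0x364BE  (3 entries read)
#1 VA=0x282C1366E (r,kernel):
  L0 @0x2D[10] → 0x3A007  P=1,RW=1,US=1,PS=0
  L1 @0x3A[22] → 0x3D007  P=1,RW=1,US=1,PS=0
  L2 @0x3D[19] → 0x41007  P=1,RW=1,US=1,PS=0
  → PA=0x4166E  (3 entries read)
#2 VA=0xC1C10B0E (r,kernel):
  L0 @0x2D[3] → 0x43007  P=1,RW=1,US=1,PS=0
  L1 @0x43[14] → 0x46007  P=1,RW=1,US=1,PS=0
  L2 @0x46[16] → 0x4A007  P=1,RW=1,US=1,PS=0
  → PA=0x4AB0E  (3 entries read)
#3 VA=0x30061C25D (r,kernel):
  L0 @0x2D[12] → 0x4C007  P=1,RW=1,US=1,PS=0
  L1 @0x4C[3] → 0x4E007  P=1,RW=1,US=1,PS=0
  L2 @0x4E[28] → 0xB006  P=0,RW=1,US=1,PS=0
  → PAGE_NOT_PRESENT  (3 entries read)
#4 VA=0x740A05360 (r,kernel):
  L0 @0x2D[29] → 0x52007  P=1,RW=1,US=1,PS=0
  L1 @0x52[5] → 0x54007  P=1,RW=1,US=1,PS=0
  L2 @0x54[5] → 0x55007  P=1,RW=1,US=1,PS=0
  → PA=0x55360  (3 entries read)
#5 VA=0x580A1CCF3 (r,kernel):
  L0 @0x2D[22] → 0x58007  P=1,RW=1,US=1,PS=0
  L1 @0x58[5] → 0x5A007  P=1,RW=1,US=1,PS=0
  L2 @0x5A[28] → 0x5D007  P=1,RW=1,US=1,PS=0
  → PA=0x5DCF3  (3 entries read)

Access #2 fault: NONE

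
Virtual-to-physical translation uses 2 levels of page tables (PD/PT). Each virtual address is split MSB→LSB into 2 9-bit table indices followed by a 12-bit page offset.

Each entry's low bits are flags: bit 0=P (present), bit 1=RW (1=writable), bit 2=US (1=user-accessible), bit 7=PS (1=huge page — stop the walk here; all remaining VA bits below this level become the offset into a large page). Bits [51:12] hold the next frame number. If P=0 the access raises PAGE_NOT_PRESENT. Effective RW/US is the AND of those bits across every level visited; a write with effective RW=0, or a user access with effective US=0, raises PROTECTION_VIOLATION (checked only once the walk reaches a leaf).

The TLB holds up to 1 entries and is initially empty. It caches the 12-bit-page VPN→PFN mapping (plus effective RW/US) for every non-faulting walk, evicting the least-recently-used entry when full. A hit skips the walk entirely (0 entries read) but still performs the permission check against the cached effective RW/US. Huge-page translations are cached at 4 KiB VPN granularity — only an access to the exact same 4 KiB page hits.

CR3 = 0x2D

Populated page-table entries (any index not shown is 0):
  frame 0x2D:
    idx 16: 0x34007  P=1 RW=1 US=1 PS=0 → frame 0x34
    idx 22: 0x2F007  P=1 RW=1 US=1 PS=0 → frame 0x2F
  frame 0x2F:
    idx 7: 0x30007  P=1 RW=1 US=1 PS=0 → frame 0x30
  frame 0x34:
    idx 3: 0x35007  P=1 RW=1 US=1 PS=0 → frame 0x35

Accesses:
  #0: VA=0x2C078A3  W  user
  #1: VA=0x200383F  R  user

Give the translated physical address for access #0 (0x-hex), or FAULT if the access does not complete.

Per-access translation:
#0 VA=0x2C078A3 (w,user):
  L0: frame=0x2D idx=22 entry=0x2F007 [P=1 RW=1 US=1 PS=0]
  L1: frame=0x2F idx=7 entry=0x30007 [P=1 RW=1 US=1 PS=0]
  ✓ 0x308A3  — 2 lookups
#1 VA=0x200383F (r,user):
  L0: frame=0x2D idx=16 entry=0x34007 [P=1 RW=1 US=1 PS=0]
  L1: frame=0x34 idx=3 entry=0x35007 [P=1 RW=1 US=1 PS=0]
  ✓ 0x3583F  — 2 lookups

Access #0 PA: 0x308A3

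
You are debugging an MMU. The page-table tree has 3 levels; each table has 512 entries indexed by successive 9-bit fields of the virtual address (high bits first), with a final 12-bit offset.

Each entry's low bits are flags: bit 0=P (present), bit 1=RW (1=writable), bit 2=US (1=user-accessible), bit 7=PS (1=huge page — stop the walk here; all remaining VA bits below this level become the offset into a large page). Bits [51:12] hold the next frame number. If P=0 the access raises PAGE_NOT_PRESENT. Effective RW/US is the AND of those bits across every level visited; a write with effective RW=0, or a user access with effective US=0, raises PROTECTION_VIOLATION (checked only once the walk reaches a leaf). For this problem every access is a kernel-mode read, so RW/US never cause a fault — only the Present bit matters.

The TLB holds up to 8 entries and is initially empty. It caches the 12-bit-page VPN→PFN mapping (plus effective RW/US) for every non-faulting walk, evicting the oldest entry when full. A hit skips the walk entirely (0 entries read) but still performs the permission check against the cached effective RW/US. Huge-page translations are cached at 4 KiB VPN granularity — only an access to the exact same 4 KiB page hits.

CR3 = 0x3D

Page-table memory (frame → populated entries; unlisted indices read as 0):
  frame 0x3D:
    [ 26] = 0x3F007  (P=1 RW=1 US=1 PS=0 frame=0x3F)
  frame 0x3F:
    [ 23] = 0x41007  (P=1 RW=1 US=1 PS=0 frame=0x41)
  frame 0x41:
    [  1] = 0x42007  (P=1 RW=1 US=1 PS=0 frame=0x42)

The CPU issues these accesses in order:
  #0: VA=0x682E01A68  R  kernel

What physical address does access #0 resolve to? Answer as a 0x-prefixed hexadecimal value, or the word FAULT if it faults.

Walk each access:
#0 VA=0x682E01A68 (r,kernel):
  [0] read 0x3D idx=26: raw=0x3F007 flags P=1 W=1 U=1 S=0
  [1] read 0x3F idx=23: raw=0x41007 flags P=1 W=1 U=1 S=0
  [2] read 0x41 idx=1: raw=0x42007 flags P=1 W=1 U=1 S=0
  ⇒ phys 0x42A68  [3 reads]

Access #0 PA: 0x42A68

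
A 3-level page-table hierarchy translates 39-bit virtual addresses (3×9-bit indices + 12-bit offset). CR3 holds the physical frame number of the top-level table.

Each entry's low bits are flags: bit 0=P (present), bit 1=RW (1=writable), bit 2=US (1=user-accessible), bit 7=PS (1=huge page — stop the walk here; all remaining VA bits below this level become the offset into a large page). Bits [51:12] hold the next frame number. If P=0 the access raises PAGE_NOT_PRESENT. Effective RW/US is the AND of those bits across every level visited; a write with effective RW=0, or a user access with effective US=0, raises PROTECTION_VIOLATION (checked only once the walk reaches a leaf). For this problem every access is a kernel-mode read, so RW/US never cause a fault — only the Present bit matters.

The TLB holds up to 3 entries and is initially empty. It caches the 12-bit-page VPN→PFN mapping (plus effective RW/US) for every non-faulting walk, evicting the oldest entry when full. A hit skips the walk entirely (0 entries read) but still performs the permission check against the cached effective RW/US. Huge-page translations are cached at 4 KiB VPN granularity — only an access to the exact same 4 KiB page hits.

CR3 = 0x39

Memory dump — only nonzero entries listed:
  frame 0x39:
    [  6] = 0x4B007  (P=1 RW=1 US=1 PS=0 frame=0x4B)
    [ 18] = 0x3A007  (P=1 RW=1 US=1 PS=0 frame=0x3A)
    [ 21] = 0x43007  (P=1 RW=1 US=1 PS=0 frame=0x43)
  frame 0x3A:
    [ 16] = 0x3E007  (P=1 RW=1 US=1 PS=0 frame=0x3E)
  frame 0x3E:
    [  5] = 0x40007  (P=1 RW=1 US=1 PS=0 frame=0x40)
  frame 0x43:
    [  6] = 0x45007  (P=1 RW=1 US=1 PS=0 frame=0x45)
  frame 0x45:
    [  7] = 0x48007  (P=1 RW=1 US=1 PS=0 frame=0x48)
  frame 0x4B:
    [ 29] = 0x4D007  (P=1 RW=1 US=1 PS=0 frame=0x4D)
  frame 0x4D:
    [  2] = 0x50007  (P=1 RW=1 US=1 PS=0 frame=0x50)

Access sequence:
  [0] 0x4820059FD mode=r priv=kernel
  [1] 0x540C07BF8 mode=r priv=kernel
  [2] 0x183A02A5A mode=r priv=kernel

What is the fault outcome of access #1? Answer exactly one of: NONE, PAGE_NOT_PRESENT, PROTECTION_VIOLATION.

Per-access translation:
#0 VA=0x4820059FD (r,kernel):
  L0: frame=0x39 idx=18 entry=0x3A007 [P=1 RW=1 US=1 PS=0]
  L1: frame=0x3A idx=16 entry=0x3E007 [P=1 RW=1 US=1 PS=0]
  L2: frame=0x3E idx=5 entry=0x40007 [P=1 RW=1 US=1 PS=0]
  ✓ 0x409FD  — 3 lookups
#1 VA=0x540C07BF8 (r,kernel):
  L0: frame=0x39 idx=21 entry=0x43007 [P=1 RW=1 US=1 PS=0]
  L1: frame=0x43 idx=6 entry=0x45007 [P=1 RW=1 US=1 PS=0]
  L2: frame=0x45 idx=7 entry=0x48007 [P=1 RW=1 US=1 PS=0]
  ✓ 0x48BF8  — 3 lookups
#2 VA=0x183A02A5A (r,kernel):
  L0: frame=0x39 idx=6 entry=0x4B007 [P=1 RW=1 US=1 PS=0]
  L1: frame=0x4B idx=29 entry=0x4D007 [P=1 RW=1 US=1 PS=0]
  L2: frame=0x4D idx=2 entry=0x50007 [P=1 RW=1 US=1 PS=0]
  ✓ 0x50A5A  — 3 lookups

Access #1 fault: NONE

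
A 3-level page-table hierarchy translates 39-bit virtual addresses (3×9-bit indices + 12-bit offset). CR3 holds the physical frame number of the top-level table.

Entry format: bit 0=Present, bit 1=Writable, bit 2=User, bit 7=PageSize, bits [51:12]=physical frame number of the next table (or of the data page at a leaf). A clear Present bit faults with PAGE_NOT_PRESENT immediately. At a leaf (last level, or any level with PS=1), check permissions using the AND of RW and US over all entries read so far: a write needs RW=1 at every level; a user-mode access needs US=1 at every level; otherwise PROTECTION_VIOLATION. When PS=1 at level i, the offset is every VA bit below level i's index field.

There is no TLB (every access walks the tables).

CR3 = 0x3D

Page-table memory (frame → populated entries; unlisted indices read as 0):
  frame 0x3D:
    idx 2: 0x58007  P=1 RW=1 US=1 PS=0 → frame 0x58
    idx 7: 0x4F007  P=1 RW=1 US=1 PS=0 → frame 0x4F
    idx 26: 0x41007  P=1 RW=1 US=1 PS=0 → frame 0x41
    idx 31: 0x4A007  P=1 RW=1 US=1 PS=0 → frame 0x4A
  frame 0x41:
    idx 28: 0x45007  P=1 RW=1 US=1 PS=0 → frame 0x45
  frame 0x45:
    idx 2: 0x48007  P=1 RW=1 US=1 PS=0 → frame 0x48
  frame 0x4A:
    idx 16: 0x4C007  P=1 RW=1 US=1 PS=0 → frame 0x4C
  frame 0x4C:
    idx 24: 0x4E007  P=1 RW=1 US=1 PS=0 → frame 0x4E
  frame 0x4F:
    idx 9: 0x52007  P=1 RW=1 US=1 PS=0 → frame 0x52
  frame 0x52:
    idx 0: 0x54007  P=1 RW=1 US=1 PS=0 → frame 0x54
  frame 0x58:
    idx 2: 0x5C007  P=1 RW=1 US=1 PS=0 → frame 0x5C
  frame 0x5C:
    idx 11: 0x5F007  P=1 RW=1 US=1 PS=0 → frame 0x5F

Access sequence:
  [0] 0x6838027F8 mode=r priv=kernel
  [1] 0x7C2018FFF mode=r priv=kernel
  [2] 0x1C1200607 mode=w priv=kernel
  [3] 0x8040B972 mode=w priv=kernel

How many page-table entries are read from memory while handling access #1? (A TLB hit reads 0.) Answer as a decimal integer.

Walk each access:
#0 VA=0x6838027F8 (r,kernel):
  L0 @0x3D[26] → 0x41007  P=1,RW=1,US=1,PS=0
  L1 @0x41[28] → 0x45007  P=1,RW=1,US=1,PS=0
  L2 @0x45[2] → 0x48007  P=1,RW=1,US=1,PS=0
  ⇒ phys 0x487F8  [3 reads]
#1 VA=0x7C2018FFF (r,kernel):
  L0 @0x3D[31] → 0x4A007  P=1,RW=1,US=1,PS=0
  L1 @0x4A[16] → 0x4C007  P=1,RW=1,US=1,PS=0
  L2 @0x4C[24] → 0x4E007  P=1,RW=1,US=1,PS=0
  ⇒ phys 0x4EFFF  [3 reads]
#2 VA=0x1C1200607 (w,kernel):
  L0 @0x3D[7] → 0x4F007  P=1,RW=1,US=1,PS=0
  L1 @0x4F[9] → 0x52007  P=1,RW=1,US=1,PS=0
  L2 @0x52[0] → 0x54007  P=1,RW=1,US=1,PS=0
  ⇒ phys 0x54607  [3 reads]
#3 VA=0x8040B972 (w,kernel):
  L0 @0x3D[2] → 0x58007  P=1,RW=1,US=1,PS=0
  L1 @0x58[2] → 0x5C007  P=1,RW=1,US=1,PS=0
  L2 @0x5C[11] → 0x5F007  P=1,RW=1,US=1,PS=0
  ⇒ phys 0x5F972  [3 reads]

Entries read for #1: 3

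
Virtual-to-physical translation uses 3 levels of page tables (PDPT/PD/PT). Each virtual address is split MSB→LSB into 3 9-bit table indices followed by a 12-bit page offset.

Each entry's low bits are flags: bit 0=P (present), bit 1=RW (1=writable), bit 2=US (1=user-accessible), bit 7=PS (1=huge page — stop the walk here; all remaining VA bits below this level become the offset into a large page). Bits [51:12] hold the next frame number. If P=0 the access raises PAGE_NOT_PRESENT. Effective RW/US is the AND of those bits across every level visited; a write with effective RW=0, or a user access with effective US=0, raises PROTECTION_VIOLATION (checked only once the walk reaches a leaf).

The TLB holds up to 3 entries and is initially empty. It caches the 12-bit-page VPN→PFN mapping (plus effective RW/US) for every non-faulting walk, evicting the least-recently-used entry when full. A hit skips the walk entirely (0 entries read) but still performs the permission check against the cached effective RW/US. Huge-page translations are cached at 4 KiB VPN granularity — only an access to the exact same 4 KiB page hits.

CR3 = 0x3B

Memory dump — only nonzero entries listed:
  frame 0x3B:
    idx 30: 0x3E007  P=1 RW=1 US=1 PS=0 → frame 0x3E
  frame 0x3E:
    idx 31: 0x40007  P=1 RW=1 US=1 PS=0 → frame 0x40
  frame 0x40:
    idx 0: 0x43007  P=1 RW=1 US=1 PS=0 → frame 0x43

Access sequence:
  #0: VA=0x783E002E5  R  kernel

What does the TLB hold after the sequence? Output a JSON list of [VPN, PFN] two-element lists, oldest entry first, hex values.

Per-access translation:
#0 VA=0x783E002E5 (r,kernel):
  L0 @0x3B[30] → 0x3E007  P=1,RW=1,US=1,PS=0
  L1 @0x3E[31] → 0x40007  P=1,RW=1,US=1,PS=0
  L2 @0x40[0] → 0x43007  P=1,RW=1,US=1,PS=0
  ⇒ phys 0x432E5  [3 reads]

TLB: [["0x783E00", "0x43"]]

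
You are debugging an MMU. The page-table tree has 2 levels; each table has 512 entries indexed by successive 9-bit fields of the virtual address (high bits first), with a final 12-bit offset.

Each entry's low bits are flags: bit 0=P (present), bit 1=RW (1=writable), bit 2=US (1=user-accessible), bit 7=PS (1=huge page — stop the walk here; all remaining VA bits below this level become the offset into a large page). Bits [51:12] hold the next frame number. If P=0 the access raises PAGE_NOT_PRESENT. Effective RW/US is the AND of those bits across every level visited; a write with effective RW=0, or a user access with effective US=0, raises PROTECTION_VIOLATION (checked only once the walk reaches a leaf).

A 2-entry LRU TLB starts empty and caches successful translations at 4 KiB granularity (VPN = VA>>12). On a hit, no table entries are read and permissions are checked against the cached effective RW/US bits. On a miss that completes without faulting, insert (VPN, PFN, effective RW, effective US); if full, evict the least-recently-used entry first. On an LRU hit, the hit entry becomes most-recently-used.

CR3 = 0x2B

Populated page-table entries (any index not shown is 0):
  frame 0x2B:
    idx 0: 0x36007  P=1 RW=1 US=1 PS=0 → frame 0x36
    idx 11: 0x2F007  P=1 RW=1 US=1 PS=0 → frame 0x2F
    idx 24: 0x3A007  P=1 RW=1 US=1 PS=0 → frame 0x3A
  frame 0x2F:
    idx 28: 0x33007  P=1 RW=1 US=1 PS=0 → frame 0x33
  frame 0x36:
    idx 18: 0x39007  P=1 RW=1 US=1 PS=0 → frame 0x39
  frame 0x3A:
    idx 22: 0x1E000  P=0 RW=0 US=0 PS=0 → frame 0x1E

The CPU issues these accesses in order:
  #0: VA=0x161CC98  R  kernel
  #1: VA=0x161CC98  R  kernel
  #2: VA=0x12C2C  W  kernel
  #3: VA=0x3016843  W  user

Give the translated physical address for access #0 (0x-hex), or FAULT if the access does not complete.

Walk each access:
#0 VA=0x161CC98 (r,kernel):
  [0] read 0x2B idx=11: raw=0x2F007 flags P=1 W=1 U=1 S=0
  [1] read 0x2F idx=28: raw=0x33007 flags P=1 W=1 U=1 S=0
  ✓ 0x33C98  — 2 lookups
#1 VA=0x161CC98 (r,kernel):
  TLB hit vpn=0x161C → PA=0x33C98
#2 VA=0x12C2C (w,kernel):
  [0] read 0x2B idx=0: raw=0x36007 flags P=1 W=1 U=1 S=0
  [1] read 0x36 idx=18: raw=0x39007 flags P=1 W=1 U=1 S=0
  ✓ 0x39C2C  — 2 lookups
#3 VA=0x3016843 (w,user):
  [0] read 0x2B idx=24: raw=0x3A007 flags P=1 W=1 U=1 S=0
  [1] read 0x3A idx=22: raw=0x1E000 flags P=0 W=0 U=0 S=0
  ⇒ fault: PAGE_NOT_PRESENT  — 2 lookups

Access #0 PA: 0x33C98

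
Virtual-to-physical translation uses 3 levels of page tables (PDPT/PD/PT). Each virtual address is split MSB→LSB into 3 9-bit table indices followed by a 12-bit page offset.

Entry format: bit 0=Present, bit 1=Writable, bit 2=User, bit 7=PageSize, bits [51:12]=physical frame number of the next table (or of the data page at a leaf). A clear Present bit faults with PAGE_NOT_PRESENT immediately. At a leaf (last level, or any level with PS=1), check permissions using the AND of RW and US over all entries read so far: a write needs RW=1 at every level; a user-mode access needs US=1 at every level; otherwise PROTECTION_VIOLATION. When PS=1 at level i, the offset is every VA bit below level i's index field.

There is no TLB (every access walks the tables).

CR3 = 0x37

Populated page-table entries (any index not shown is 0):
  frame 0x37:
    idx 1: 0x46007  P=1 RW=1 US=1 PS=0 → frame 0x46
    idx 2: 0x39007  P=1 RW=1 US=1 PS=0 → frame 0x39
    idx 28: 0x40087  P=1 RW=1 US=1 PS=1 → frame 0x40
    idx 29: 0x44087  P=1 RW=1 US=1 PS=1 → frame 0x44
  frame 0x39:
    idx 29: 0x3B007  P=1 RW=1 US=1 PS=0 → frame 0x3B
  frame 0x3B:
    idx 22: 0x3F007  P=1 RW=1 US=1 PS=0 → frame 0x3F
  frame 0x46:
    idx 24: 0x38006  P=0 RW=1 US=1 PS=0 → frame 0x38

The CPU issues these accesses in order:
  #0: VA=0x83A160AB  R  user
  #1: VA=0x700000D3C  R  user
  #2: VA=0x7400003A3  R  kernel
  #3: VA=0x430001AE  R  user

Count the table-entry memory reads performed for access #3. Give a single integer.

Per-access translation:
#0 VA=0x83A160AB (r,user):
  L0: frame=0x37 idx=2 entry=0x39007 [P=1 RW=1 US=1 PS=0]
  L1: frame=0x39 idx=29 entry=0x3B007 [P=1 RW=1 US=1 PS=0]
  L2: frame=0x3B idx=22 entry=0x3F007 [P=1 RW=1 US=1 PS=0]
  ✓ 0x3F0AB  — 3 lookups
#1 VA=0x700000D3C (r,user):
  L0: frame=0x37 idx=28 entry=0x40087 [P=1 RW=1 US=1 PS=1]
  ✓ 0x40D3C (huge @L0)  — 1 lookups
#2 VA=0x7400003A3 (r,kernel):
  L0: frame=0x37 idx=29 entry=0x44087 [P=1 RW=1 US=1 PS=1]
  ✓ 0x443A3 (huge @L0)  — 1 lookups
#3 VA=0x430001AE (r,user):
  L0: frame=0x37 idx=1 entry=0x46007 [P=1 RW=1 US=1 PS=0]
  L1: frame=0x46 idx=24 entry=0x38006 [P=0 RW=1 US=1 PS=0]
  ✗ PAGE_NOT_PRESENT  [2 reads]

Entries read for #3: 2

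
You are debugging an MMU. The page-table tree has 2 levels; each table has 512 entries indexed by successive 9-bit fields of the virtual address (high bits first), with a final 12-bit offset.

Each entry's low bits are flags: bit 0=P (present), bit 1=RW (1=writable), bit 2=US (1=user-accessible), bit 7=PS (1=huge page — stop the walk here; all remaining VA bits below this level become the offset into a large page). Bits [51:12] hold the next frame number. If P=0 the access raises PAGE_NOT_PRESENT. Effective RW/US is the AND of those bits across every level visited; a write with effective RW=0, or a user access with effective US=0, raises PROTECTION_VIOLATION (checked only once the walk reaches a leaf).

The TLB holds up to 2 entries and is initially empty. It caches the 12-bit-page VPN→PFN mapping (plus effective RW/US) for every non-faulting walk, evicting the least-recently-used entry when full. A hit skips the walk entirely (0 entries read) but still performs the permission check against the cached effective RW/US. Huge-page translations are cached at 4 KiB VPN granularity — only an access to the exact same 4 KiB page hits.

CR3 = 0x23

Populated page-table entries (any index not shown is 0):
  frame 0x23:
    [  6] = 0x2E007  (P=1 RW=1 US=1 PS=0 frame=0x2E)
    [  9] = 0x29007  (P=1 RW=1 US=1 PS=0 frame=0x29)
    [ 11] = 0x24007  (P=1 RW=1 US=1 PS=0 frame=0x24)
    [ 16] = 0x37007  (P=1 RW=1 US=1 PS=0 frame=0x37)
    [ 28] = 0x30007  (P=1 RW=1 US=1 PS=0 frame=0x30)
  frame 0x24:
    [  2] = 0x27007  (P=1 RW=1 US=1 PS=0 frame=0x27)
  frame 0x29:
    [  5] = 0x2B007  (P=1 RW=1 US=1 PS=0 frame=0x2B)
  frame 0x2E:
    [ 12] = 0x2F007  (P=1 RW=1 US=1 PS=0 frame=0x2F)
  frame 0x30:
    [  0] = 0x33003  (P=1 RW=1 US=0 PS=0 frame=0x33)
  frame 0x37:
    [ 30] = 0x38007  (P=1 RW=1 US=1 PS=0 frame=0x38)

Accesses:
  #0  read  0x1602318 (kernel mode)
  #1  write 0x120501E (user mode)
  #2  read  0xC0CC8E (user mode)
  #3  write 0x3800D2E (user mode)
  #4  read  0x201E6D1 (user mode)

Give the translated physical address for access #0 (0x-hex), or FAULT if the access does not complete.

Walk each access:
#0 VA=0x1602318 (r,kernel):
  lvl0: tbl 0x23, slot 11 ⇒ 0x24007 (P1/RW1/US1/PS0)
  lvl1: tbl 0x24, slot 2 ⇒ 0x27007 (P1/RW1/US1/PS0)
  → PA=0x27318  (2 entries read)
#1 VA=0x120501E (w,user):
  lvl0: tbl 0x23, slot 9 ⇒ 0x29007 (P1/RW1/US1/PS0)
  lvl1: tbl 0x29, slot 5 ⇒ 0x2B007 (P1/RW1/US1/PS0)
  → PA=0x2B01E  (2 entries read)
#2 VA=0xC0CC8E (r,user):
  lvl0: tbl 0x23, slot 6 ⇒ 0x2E007 (P1/RW1/US1/PS0)
  lvl1: tbl 0x2E, slot 12 ⇒ 0x2F007 (P1/RW1/US1/PS0)
  → PA=0x2FC8E  (2 entries read)
#3 VA=0x3800D2E (w,user):
  lvl0: tbl 0x23, slot 28 ⇒ 0x30007 (P1/RW1/US1/PS0)
  lvl1: tbl 0x30, slot 0 ⇒ 0x33003 (P1/RW1/US0/PS0)
  ✗ PROTECTION_VIOLATION  [2 reads]
#4 VA=0x201E6D1 (r,user):
  lvl0: tbl 0x23, slot 16 ⇒ 0x37007 (P1/RW1/US1/PS0)
  lvl1: tbl 0x37, slot 30 ⇒ 0x38007 (P1/RW1/US1/PS0)
  → PA=0x386D1  (2 entries read)

Access #0 PA: 0x27318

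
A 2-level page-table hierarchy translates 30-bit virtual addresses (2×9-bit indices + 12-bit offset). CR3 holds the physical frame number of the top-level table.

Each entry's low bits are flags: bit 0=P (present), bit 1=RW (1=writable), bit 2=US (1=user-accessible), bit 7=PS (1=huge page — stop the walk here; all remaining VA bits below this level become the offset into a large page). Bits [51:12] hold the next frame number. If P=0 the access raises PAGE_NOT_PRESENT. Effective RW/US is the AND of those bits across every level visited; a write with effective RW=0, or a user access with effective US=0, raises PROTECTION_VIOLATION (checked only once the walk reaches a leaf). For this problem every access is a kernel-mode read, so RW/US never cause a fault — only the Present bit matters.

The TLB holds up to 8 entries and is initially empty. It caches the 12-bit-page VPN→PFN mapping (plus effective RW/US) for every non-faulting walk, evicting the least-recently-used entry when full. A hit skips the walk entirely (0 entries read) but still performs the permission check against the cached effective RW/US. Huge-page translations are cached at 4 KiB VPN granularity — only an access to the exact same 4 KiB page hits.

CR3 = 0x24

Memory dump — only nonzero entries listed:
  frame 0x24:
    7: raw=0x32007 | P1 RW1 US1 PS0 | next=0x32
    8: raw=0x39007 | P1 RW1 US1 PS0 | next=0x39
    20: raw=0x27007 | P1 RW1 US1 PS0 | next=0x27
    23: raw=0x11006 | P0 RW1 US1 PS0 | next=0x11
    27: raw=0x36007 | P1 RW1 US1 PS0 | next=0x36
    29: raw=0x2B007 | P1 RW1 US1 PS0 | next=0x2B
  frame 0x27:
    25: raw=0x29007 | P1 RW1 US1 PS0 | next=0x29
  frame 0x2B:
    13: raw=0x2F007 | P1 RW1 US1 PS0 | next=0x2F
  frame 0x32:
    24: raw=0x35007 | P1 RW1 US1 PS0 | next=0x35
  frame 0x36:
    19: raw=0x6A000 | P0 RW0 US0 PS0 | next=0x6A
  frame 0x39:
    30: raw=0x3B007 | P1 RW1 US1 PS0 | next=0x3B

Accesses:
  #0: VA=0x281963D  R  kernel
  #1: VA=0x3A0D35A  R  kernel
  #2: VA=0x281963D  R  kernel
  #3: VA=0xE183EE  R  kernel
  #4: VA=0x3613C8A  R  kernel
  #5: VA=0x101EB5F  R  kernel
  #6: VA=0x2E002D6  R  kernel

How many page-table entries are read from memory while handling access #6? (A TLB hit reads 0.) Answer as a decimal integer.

Per-access translation:
#0 VA=0x281963D (r,kernel):
  L0 @0x24[20] → 0x27007  P=1,RW=1,US=1,PS=0
  L1 @0x27[25] → 0x29007  P=1,RW=1,US=1,PS=0
  → PA=0x2963D  (2 entries read)
#1 VA=0x3A0D35A (r,kernel):
  L0 @0x24[29] → 0x2B007  P=1,RW=1,US=1,PS=0
  L1 @0x2B[13] → 0x2F007  P=1,RW=1,US=1,PS=0
  → PA=0x2F35A  (2 entries read)
#2 VA=0x281963D (r,kernel):
  TLB hit vpn=0x2819 → PA=0x2963D
#3 VA=0xE183EE (r,kernel):
  L0 @0x24[7] → 0x32007  P=1,RW=1,US=1,PS=0
  L1 @0x32[24] → 0x35007  P=1,RW=1,US=1,PS=0
  → PA=0x353EE  (2 entries read)
#4 VA=0x3613C8A (r,kernel):
  L0 @0x24[27] → 0x36007  P=1,RW=1,US=1,PS=0
  L1 @0x36[19] → 0x6A000  P=0,RW=0,US=0,PS=0
  → PAGE_NOT_PRESENT  (2 entries read)
#5 VA=0x101EB5F (r,kernel):
  L0 @0x24[8] → 0x39007  P=1,RW=1,US=1,PS=0
  L1 @0x39[30] → 0x3B007  P=1,RW=1,US=1,PS=0
  → PA=0x3BB5F  (2 entries read)
#6 VA=0x2E002D6 (r,kernel):
  L0 @0x24[23] → 0x11006  P=0,RW=1,US=1,PS=0
  → PAGE_NOT_PRESENT  (1 entries read)

Entries read for #6: 1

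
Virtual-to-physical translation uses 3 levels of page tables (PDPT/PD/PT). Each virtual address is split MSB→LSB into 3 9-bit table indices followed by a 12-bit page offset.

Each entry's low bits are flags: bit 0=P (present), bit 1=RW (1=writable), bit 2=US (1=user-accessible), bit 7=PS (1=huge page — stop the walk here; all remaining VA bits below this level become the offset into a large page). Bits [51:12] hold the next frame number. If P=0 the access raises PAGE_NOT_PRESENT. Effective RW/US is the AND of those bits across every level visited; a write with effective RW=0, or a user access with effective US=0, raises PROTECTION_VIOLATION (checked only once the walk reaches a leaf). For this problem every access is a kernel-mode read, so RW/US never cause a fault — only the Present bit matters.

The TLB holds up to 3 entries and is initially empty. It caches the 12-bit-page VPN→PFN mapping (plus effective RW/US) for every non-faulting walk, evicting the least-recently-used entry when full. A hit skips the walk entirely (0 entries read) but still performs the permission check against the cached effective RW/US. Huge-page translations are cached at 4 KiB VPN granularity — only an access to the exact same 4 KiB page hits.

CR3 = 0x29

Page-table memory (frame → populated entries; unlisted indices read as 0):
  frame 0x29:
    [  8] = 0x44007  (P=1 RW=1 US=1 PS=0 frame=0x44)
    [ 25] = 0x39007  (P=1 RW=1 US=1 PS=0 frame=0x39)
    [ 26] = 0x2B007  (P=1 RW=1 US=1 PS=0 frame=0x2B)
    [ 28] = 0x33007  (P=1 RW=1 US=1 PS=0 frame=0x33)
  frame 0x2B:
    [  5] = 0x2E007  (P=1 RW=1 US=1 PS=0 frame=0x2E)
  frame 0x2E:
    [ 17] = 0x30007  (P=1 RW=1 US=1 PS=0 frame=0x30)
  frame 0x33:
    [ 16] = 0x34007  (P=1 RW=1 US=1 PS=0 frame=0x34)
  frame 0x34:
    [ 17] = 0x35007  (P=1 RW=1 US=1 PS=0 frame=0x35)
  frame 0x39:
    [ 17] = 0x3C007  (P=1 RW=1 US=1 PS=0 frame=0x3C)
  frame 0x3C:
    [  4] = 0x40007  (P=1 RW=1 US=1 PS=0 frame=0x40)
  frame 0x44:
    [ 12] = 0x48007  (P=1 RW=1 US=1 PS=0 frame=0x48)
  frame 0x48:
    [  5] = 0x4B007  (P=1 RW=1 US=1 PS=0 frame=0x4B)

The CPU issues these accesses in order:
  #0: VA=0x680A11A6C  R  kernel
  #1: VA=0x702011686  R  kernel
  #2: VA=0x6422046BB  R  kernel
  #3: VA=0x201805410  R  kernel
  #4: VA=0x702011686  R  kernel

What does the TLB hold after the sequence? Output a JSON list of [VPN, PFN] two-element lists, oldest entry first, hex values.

Per-access translation:
#0 VA=0x680A11A6C (r,kernel):
  L0 @0x29[26] → 0x2B007  P=1,RW=1,US=1,PS=0
  L1 @0x2B[5] → 0x2E007  P=1,RW=1,US=1,PS=0
  L2 @0x2E[17] → 0x30007  P=1,RW=1,US=1,PS=0
  ⇒ phys 0x30A6C  [3 reads]
#1 VA=0x702011686 (r,kernel):
  L0 @0x29[28] → 0x33007  P=1,RW=1,US=1,PS=0
  L1 @0x33[16] → 0x34007  P=1,RW=1,US=1,PS=0
  L2 @0x34[17] → 0x35007  P=1,RW=1,US=1,PS=0
  ⇒ phys 0x35686  [3 reads]
#2 VA=0x6422046BB (r,kernel):
  L0 @0x29[25] → 0x39007  P=1,RW=1,US=1,PS=0
  L1 @0x39[17] → 0x3C007  P=1,RW=1,US=1,PS=0
  L2 @0x3C[4] → 0x40007  P=1,RW=1,US=1,PS=0
  ⇒ phys 0x406BB  [3 reads]
#3 VA=0x201805410 (r,kernel):
  L0 @0x29[8] → 0x44007  P=1,RW=1,US=1,PS=0
  L1 @0x44[12] → 0x48007  P=1,RW=1,US=1,PS=0
  L2 @0x48[5] → 0x4B007  P=1,RW=1,US=1,PS=0
  ⇒ phys 0x4B410  [3 reads]
#4 VA=0x702011686 (r,kernel):
  TLB hit vpn=0x702011 → PA=0x35686

TLB: [["0x642204", "0x40"], ["0x201805", "0x4B"], ["0x702011", "0x35"]]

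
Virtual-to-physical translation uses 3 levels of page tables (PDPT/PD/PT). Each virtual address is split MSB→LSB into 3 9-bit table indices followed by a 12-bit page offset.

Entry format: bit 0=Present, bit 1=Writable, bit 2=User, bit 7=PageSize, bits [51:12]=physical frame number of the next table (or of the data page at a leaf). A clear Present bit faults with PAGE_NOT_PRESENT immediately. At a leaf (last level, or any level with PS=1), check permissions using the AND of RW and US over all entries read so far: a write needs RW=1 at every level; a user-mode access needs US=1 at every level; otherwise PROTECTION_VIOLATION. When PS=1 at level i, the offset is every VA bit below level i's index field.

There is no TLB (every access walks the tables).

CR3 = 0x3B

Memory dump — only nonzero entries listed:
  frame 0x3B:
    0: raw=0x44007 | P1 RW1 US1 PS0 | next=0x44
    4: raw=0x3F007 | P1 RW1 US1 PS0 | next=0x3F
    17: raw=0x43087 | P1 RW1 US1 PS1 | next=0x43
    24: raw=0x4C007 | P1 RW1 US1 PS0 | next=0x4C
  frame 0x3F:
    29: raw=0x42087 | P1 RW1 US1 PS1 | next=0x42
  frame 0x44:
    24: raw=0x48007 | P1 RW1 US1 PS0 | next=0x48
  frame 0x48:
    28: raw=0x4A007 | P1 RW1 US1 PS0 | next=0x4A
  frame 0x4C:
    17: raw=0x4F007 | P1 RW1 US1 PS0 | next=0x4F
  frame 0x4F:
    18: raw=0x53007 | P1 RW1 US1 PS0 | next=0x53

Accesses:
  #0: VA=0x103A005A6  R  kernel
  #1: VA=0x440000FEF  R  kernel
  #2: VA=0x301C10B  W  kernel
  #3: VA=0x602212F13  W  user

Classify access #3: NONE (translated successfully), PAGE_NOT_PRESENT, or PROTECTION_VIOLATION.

Walk each access:
#0 VA=0x103A005A6 (r,kernel):
  [0] read 0x3B idx=4: raw=0x3F007 flags P=1 W=1 U=1 S=0
  [1] read 0x3F idx=29: raw=0x42087 flags P=1 W=1 U=1 S=1
  ✓ 0x425A6 (huge @L1)  — 2 lookups
#1 VA=0x440000FEF (r,kernel):
  [0] read 0x3B idx=17: raw=0x43087 flags P=1 W=1 U=1 S=1
  ✓ 0x43FEF (huge @L0)  — 1 lookups
#2 VA=0x301C10B (w,kernel):
  [0] read 0x3B idx=0: raw=0x44007 flags P=1 W=1 U=1 S=0
  [1] read 0x44 idx=24: raw=0x48007 flags P=1 W=1 U=1 S=0
  [2] read 0x48 idx=28: raw=0x4A007 flags P=1 W=1 U=1 S=0
  ✓ 0x4A10B  — 3 lookups
#3 VA=0x602212F13 (w,user):
  [0] read 0x3B idx=24: raw=0x4C007 flags P=1 W=1 U=1 S=0
  [1] read 0x4C idx=17: raw=0x4F007 flags P=1 W=1 U=1 S=0
  [2] read 0x4F idx=18: raw=0x53007 flags P=1 W=1 U=1 S=0
  ✓ 0x53F13  — 3 lookups

Access #3 fault: NONE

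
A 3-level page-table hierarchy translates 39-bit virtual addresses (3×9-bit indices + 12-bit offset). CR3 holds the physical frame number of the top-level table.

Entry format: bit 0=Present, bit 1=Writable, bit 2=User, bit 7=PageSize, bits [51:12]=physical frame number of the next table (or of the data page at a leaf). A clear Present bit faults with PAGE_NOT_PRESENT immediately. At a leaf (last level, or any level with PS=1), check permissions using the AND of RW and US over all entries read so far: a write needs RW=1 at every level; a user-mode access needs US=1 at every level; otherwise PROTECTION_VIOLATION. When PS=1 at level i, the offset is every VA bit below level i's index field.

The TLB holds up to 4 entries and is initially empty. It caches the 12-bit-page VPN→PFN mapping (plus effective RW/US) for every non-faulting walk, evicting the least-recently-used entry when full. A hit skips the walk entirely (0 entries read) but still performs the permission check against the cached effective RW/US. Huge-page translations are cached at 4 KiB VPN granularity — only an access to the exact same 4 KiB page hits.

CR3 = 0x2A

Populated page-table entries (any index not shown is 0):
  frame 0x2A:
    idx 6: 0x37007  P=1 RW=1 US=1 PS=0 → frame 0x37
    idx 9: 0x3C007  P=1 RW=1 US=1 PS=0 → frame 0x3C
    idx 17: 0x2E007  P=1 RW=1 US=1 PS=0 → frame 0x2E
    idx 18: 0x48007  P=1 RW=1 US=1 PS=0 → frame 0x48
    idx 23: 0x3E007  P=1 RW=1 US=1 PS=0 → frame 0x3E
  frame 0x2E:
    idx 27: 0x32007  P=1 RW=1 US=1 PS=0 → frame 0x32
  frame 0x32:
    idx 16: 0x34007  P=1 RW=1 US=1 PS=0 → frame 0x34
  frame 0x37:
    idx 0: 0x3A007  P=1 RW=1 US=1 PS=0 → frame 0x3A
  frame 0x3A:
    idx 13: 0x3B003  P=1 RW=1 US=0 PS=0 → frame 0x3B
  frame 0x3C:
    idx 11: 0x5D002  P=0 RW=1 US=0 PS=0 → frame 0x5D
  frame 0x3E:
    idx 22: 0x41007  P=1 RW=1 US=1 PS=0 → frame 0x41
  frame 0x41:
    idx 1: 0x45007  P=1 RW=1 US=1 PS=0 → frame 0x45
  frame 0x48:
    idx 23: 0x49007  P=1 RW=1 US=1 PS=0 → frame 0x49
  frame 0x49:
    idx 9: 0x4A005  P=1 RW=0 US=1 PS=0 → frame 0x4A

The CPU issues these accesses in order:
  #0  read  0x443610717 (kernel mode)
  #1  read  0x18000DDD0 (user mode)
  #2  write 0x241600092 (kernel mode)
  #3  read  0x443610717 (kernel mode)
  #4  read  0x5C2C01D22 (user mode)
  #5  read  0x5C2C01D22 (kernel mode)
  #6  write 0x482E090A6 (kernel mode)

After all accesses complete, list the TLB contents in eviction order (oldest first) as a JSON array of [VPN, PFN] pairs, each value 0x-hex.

Per-access translation:
#0 VA=0x443610717 (r,kernel):
  lvl0: tbl 0x2A, slot 17 ⇒ 0x2E007 (P1/RW1/US1/PS0)
  lvl1: tbl 0x2E, slot 27 ⇒ 0x32007 (P1/RW1/US1/PS0)
  lvl2: tbl 0x32, slot 16 ⇒ 0x34007 (P1/RW1/US1/PS0)
  ⇒ phys 0x34717  [3 reads]
#1 VA=0x18000DDD0 (r,user):
  lvl0: tbl 0x2A, slot 6 ⇒ 0x37007 (P1/RW1/US1/PS0)
  lvl1: tbl 0x37, slot 0 ⇒ 0x3A007 (P1/RW1/US1/PS0)
  lvl2: tbl 0x3A, slot 13 ⇒ 0x3B003 (P1/RW1/US0/PS0)
  ✗ PROTECTION_VIOLATION  [3 reads]
#2 VA=0x241600092 (w,kernel):
  lvl0: tbl 0x2A, slot 9 ⇒ 0x3C007 (P1/RW1/US1/PS0)
  lvl1: tbl 0x3C, slot 11 ⇒ 0x5D002 (P0/RW1/US0/PS0)
  ✗ PAGE_NOT_PRESENT  [2 reads]
#3 VA=0x443610717 (r,kernel):
  TLB hit vpn=0x443610 → PA=0x34717
#4 VA=0x5C2C01D22 (r,user):
  lvl0: tbl 0x2A, slot 23 ⇒ 0x3E007 (P1/RW1/US1/PS0)
  lvl1: tbl 0x3E, slot 22 ⇒ 0x41007 (P1/RW1/US1/PS0)
  lvl2: tbl 0x41, slot 1 ⇒ 0x45007 (P1/RW1/US1/PS0)
  ⇒ phys 0x45D22  [3 reads]
#5 VA=0x5C2C01D22 (r,kernel):
  TLB hit vpn=0x5C2C01 → PA=0x45D22
#6 VA=0x482E090A6 (w,kernel):
  lvl0: tbl 0x2A, slot 18 ⇒ 0x48007 (P1/RW1/US1/PS0)
  lvl1: tbl 0x48, slot 23 ⇒ 0x49007 (P1/RW1/US1/PS0)
  lvl2: tbl 0x49, slot 9 ⇒ 0x4A005 (P1/RW0/US1/PS0)
  ✗ PROTECTION_VIOLATION  [3 reads]

TLB: [["0x443610", "0x34"], ["0x5C2C01", "0x45"]]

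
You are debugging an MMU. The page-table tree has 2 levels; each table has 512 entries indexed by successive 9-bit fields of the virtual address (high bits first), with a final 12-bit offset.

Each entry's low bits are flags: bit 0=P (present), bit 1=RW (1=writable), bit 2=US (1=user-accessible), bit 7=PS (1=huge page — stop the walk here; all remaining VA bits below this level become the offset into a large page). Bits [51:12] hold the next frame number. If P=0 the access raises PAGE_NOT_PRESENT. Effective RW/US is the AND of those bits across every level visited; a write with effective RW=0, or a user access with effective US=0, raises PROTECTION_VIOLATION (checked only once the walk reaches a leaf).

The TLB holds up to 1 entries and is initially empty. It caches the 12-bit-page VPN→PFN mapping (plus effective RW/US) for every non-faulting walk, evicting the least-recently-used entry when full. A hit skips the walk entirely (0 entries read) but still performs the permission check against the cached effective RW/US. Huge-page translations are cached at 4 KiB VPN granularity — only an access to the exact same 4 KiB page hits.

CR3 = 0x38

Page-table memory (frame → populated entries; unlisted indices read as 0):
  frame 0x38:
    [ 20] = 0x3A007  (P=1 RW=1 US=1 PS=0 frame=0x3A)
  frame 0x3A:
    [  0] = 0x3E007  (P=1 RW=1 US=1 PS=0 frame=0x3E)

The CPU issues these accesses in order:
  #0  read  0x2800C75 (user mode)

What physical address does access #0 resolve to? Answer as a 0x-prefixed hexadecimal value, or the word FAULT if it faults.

Trace:
#0 VA=0x2800C75 (r,user):
  L0: frame=0x38 idx=20 entry=0x3A007 [P=1 RW=1 US=1 PS=0]
  L1: frame=0x3A idx=0 entry=0x3E007 [P=1 RW=1 US=1 PS=0]
  → PA=0x3EC75  (2 entries read)

Access #0 PA: 0x3EC75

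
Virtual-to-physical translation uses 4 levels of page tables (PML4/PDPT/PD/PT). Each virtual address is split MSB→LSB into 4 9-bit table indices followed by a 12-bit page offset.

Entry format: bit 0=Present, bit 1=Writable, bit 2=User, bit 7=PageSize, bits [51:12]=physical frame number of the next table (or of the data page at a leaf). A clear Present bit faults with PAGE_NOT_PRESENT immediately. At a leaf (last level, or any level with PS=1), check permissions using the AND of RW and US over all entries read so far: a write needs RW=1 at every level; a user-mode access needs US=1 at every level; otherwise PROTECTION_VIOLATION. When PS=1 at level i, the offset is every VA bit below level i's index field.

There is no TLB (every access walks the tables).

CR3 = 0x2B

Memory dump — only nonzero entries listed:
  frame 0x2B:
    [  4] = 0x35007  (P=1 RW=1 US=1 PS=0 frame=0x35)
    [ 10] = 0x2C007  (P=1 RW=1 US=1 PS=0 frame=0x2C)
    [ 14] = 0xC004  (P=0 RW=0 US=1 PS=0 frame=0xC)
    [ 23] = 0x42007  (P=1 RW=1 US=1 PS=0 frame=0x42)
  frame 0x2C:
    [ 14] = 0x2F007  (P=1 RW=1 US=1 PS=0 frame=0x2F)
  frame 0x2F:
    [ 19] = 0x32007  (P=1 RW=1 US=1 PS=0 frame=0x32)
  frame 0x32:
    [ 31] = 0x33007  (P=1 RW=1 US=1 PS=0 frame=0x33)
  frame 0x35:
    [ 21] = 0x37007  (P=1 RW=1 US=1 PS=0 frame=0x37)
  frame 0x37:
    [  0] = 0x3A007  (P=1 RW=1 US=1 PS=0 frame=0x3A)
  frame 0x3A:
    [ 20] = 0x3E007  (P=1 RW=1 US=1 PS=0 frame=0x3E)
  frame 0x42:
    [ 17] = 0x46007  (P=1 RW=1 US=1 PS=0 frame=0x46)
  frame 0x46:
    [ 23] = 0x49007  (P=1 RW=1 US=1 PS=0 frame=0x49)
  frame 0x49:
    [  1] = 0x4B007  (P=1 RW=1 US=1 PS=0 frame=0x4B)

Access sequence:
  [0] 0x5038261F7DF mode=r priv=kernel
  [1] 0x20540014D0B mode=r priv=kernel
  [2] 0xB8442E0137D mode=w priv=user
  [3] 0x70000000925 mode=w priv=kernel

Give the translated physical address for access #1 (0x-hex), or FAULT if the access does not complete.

Trace:
#0 VA=0x5038261F7DF (r,kernel):
  L0 @0x2B[10] → 0x2C007  P=1,RW=1,US=1,PS=0
  L1 @0x2C[14] → 0x2F007  P=1,RW=1,US=1,PS=0
  L2 @0x2F[19] → 0x32007  P=1,RW=1,US=1,PS=0
  L3 @0x32[31] → 0x33007  P=1,RW=1,US=1,PS=0
  → PA=0x337DF  (4 entries read)
#1 VA=0x20540014D0B (r,kernel):
  L0 @0x2B[4] → 0x35007  P=1,RW=1,US=1,PS=0
  L1 @0x35[21] → 0x37007  P=1,RW=1,US=1,PS=0
  L2 @0x37[0] → 0x3A007  P=1,RW=1,US=1,PS=0
  L3 @0x3A[20] → 0x3E007  P=1,RW=1,US=1,PS=0
  → PA=0x3ED0B  (4 entries read)
#2 VA=0xB8442E0137D (w,user):
  L0 @0x2B[23] → 0x42007  P=1,RW=1,US=1,PS=0
  L1 @0x42[17] → 0x46007  P=1,RW=1,US=1,PS=0
  L2 @0x46[23] → 0x49007  P=1,RW=1,US=1,PS=0
  L3 @0x49[1] → 0x4B007  P=1,RW=1,US=1,PS=0
  → PA=0x4B37D  (4 entries read)
#3 VA=0x70000000925 (w,kernel):
  L0 @0x2B[14] → 0xC004  P=0,RW=0,US=1,PS=0
  → PAGE_NOT_PRESENT  (1 entries read)

Access #1 PA: 0x3ED0B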